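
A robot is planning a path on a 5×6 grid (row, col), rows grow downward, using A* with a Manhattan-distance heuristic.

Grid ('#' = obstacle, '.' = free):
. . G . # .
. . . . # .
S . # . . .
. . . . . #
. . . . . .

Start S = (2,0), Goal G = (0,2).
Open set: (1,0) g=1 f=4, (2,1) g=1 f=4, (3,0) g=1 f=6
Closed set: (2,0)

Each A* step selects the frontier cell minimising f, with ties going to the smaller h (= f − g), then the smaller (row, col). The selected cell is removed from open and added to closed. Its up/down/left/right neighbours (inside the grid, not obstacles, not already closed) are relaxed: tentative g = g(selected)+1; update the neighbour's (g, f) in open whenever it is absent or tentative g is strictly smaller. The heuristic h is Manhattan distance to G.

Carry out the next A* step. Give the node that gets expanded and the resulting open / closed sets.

step 1: expand (1,0) (f=4, h=3) → closed; open now [(0,0) g=2 f=4, (1,1) g=2 f=4, (2,1) g=1 f=4, (3,0) g=1 f=6]

expanded=(1,0); open=[(0,0) g=2 f=4, (1,1) g=2 f=4, (2,1) g=1 f=4, (3,0) g=1 f=6]; closed=[(1,0), (2,0)]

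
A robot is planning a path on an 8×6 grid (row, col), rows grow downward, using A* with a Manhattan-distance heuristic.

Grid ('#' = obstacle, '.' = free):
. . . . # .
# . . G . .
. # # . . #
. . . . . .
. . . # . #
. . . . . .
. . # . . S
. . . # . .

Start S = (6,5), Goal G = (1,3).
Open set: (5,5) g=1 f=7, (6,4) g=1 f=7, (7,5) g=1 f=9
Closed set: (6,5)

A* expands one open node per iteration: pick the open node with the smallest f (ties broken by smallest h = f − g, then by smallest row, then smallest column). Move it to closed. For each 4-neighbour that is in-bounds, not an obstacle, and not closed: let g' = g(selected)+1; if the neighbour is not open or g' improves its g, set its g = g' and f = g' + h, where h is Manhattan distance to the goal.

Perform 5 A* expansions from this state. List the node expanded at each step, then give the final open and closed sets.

order=[(5,5) → (5,4) → (4,4) → (3,4) → (2,4)]; open=[(1,4) g=6 f=7, (2,3) g=6 f=7, (3,3) g=5 f=7, (3,5) g=5 f=9, (5,3) g=3 f=7, (6,4) g=1 f=7, (7,5) g=1 f=9]; closed=[(2,4), (3,4), (4,4), (5,4), (5,5), (6,5)]

step 1: expand (5,5) (f=7, h=6) → closed; open now [(5,4) g=2 f=7, (6,4) g=1 f=7, (7,5) g=1 f=9]
step 2: expand (5,4) (f=7, h=5) → closed; open now [(4,4) g=3 f=7, (5,3) g=3 f=7, (6,4) g=1 f=7, (7,5) g=1 f=9]
step 3: expand (4,4) (f=7, h=4) → closed; open now [(3,4) g=4 f=7, (5,3) g=3 f=7, (6,4) g=1 f=7, (7,5) g=1 f=9]
step 4: expand (3,4) (f=7, h=3) → closed; open now [(2,4) g=5 f=7, (3,3) g=5 f=7, (3,5) g=5 f=9, (5,3) g=3 f=7, (6,4) g=1 f=7, (7,5) g=1 f=9]
step 5: expand (2,4) (f=7, h=2) → closed; open now [(1,4) g=6 f=7, (2,3) g=6 f=7, (3,3) g=5 f=7, (3,5) g=5 f=9, (5,3) g=3 f=7, (6,4) g=1 f=7, (7,5) g=1 f=9]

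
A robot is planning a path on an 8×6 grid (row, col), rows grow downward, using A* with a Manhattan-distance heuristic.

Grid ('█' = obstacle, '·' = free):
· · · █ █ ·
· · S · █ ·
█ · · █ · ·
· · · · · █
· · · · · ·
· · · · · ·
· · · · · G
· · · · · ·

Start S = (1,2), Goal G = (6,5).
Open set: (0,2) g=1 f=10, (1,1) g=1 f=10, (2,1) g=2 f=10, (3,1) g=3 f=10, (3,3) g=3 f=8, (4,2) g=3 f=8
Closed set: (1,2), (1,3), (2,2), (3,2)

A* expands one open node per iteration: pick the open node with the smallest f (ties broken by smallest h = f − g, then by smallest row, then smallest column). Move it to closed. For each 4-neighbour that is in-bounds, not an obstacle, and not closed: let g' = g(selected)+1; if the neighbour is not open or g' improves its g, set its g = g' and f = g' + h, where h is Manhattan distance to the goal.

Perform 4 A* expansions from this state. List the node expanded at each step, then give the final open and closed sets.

order=[(3,3) → (3,4) → (4,4) → (4,5)]; open=[(0,2) g=1 f=10, (1,1) g=1 f=10, (2,1) g=2 f=10, (2,4) g=5 f=10, (3,1) g=3 f=10, (4,2) g=3 f=8, (4,3) g=4 f=8, (5,4) g=6 f=8, (5,5) g=7 f=8]; closed=[(1,2), (1,3), (2,2), (3,2), (3,3), (3,4), (4,4), (4,5)]

step 1: expand (3,3) (f=8, h=5) → closed; open now [(0,2) g=1 f=10, (1,1) g=1 f=10, (2,1) g=2 f=10, (3,1) g=3 f=10, (3,4) g=4 f=8, (4,2) g=3 f=8, (4,3) g=4 f=8]
step 2: expand (3,4) (f=8, h=4) → closed; open now [(0,2) g=1 f=10, (1,1) g=1 f=10, (2,1) g=2 f=10, (2,4) g=5 f=10, (3,1) g=3 f=10, (4,2) g=3 f=8, (4,3) g=4 f=8, (4,4) g=5 f=8]
step 3: expand (4,4) (f=8, h=3) → closed; open now [(0,2) g=1 f=10, (1,1) g=1 f=10, (2,1) g=2 f=10, (2,4) g=5 f=10, (3,1) g=3 f=10, (4,2) g=3 f=8, (4,3) g=4 f=8, (4,5) g=6 f=8, (5,4) g=6 f=8]
step 4: expand (4,5) (f=8, h=2) → closed; open now [(0,2) g=1 f=10, (1,1) g=1 f=10, (2,1) g=2 f=10, (2,4) g=5 f=10, (3,1) g=3 f=10, (4,2) g=3 f=8, (4,3) g=4 f=8, (5,4) g=6 f=8, (5,5) g=7 f=8]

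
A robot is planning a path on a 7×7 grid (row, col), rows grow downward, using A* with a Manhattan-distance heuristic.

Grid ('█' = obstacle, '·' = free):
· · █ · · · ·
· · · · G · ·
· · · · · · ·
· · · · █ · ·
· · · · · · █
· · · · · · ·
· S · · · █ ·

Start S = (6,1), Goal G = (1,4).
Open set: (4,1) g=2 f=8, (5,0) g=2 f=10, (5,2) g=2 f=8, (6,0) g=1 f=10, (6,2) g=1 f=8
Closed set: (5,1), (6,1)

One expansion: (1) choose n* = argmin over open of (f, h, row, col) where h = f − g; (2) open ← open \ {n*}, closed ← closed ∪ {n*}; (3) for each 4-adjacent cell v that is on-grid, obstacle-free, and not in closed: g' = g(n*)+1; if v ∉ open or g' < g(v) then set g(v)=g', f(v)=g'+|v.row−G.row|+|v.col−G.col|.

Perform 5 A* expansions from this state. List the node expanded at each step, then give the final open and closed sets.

order=[(4,1) → (3,1) → (2,1) → (1,1) → (1,2)]; open=[(0,1) g=6 f=10, (1,0) g=6 f=10, (1,3) g=7 f=8, (2,0) g=5 f=10, (2,2) g=5 f=8, (3,0) g=4 f=10, (3,2) g=4 f=8, (4,0) g=3 f=10, (4,2) g=3 f=8, (5,0) g=2 f=10, (5,2) g=2 f=8, (6,0) g=1 f=10, (6,2) g=1 f=8]; closed=[(1,1), (1,2), (2,1), (3,1), (4,1), (5,1), (6,1)]

step 1: expand (4,1) (f=8, h=6) → closed; open now [(3,1) g=3 f=8, (4,0) g=3 f=10, (4,2) g=3 f=8, (5,0) g=2 f=10, (5,2) g=2 f=8, (6,0) g=1 f=10, (6,2) g=1 f=8]
step 2: expand (3,1) (f=8, h=5) → closed; open now [(2,1) g=4 f=8, (3,0) g=4 f=10, (3,2) g=4 f=8, (4,0) g=3 f=10, (4,2) g=3 f=8, (5,0) g=2 f=10, (5,2) g=2 f=8, (6,0) g=1 f=10, (6,2) g=1 f=8]
step 3: expand (2,1) (f=8, h=4) → closed; open now [(1,1) g=5 f=8, (2,0) g=5 f=10, (2,2) g=5 f=8, (3,0) g=4 f=10, (3,2) g=4 f=8, (4,0) g=3 f=10, (4,2) g=3 f=8, (5,0) g=2 f=10, (5,2) g=2 f=8, (6,0) g=1 f=10, (6,2) g=1 f=8]
step 4: expand (1,1) (f=8, h=3) → closed; open now [(0,1) g=6 f=10, (1,0) g=6 f=10, (1,2) g=6 f=8, (2,0) g=5 f=10, (2,2) g=5 f=8, (3,0) g=4 f=10, (3,2) g=4 f=8, (4,0) g=3 f=10, (4,2) g=3 f=8, (5,0) g=2 f=10, (5,2) g=2 f=8, (6,0) g=1 f=10, (6,2) g=1 f=8]
step 5: expand (1,2) (f=8, h=2) → closed; open now [(0,1) g=6 f=10, (1,0) g=6 f=10, (1,3) g=7 f=8, (2,0) g=5 f=10, (2,2) g=5 f=8, (3,0) g=4 f=10, (3,2) g=4 f=8, (4,0) g=3 f=10, (4,2) g=3 f=8, (5,0) g=2 f=10, (5,2) g=2 f=8, (6,0) g=1 f=10, (6,2) g=1 f=8]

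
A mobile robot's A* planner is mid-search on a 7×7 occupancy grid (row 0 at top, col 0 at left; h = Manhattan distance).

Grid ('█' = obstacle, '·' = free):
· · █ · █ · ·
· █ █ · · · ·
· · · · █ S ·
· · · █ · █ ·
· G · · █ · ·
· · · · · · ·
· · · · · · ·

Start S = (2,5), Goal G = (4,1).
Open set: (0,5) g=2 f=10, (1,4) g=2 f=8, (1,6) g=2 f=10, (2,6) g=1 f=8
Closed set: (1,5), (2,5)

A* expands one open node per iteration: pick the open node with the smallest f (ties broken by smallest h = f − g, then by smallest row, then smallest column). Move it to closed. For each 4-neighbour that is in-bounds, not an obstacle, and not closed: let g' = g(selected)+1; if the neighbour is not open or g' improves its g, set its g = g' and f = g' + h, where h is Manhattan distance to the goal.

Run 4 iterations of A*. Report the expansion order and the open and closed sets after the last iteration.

step 1: expand (1,4) (f=8, h=6) → closed; open now [(0,5) g=2 f=10, (1,3) g=3 f=8, (1,6) g=2 f=10, (2,6) g=1 f=8]
step 2: expand (1,3) (f=8, h=5) → closed; open now [(0,3) g=4 f=10, (0,5) g=2 f=10, (1,6) g=2 f=10, (2,3) g=4 f=8, (2,6) g=1 f=8]
step 3: expand (2,3) (f=8, h=4) → closed; open now [(0,3) g=4 f=10, (0,5) g=2 f=10, (1,6) g=2 f=10, (2,2) g=5 f=8, (2,6) g=1 f=8]
step 4: expand (2,2) (f=8, h=3) → closed; open now [(0,3) g=4 f=10, (0,5) g=2 f=10, (1,6) g=2 f=10, (2,1) g=6 f=8, (2,6) g=1 f=8, (3,2) g=6 f=8]

order=[(1,4) → (1,3) → (2,3) → (2,2)]; open=[(0,3) g=4 f=10, (0,5) g=2 f=10, (1,6) g=2 f=10, (2,1) g=6 f=8, (2,6) g=1 f=8, (3,2) g=6 f=8]; closed=[(1,3), (1,4), (1,5), (2,2), (2,3), (2,5)]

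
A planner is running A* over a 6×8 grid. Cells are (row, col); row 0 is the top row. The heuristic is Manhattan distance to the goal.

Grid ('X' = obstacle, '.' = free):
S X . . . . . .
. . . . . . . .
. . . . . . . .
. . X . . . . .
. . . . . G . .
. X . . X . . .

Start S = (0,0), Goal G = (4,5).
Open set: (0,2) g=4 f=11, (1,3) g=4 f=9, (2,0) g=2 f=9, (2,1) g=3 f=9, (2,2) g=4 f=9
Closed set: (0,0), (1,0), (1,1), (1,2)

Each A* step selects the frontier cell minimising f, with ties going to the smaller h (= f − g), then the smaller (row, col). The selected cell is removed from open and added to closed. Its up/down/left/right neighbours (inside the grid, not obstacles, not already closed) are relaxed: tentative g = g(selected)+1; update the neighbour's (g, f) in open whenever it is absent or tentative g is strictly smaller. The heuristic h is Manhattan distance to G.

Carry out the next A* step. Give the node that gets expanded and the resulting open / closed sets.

expanded=(1,3); open=[(0,2) g=4 f=11, (0,3) g=5 f=11, (1,4) g=5 f=9, (2,0) g=2 f=9, (2,1) g=3 f=9, (2,2) g=4 f=9, (2,3) g=5 f=9]; closed=[(0,0), (1,0), (1,1), (1,2), (1,3)]

step 1: expand (1,3) (f=9, h=5) → closed; open now [(0,2) g=4 f=11, (0,3) g=5 f=11, (1,4) g=5 f=9, (2,0) g=2 f=9, (2,1) g=3 f=9, (2,2) g=4 f=9, (2,3) g=5 f=9]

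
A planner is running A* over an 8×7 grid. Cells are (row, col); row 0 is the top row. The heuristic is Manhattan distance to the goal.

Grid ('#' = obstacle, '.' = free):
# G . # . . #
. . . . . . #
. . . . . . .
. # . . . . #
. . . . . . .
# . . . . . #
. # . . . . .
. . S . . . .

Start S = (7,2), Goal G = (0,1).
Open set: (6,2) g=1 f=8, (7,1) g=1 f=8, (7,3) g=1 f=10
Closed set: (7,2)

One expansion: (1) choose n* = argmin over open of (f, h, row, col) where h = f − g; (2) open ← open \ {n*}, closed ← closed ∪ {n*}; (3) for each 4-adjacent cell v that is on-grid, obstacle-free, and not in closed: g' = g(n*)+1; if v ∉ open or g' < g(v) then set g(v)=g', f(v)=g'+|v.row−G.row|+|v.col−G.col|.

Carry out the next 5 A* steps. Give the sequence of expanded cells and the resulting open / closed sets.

step 1: expand (6,2) (f=8, h=7) → closed; open now [(5,2) g=2 f=8, (6,3) g=2 f=10, (7,1) g=1 f=8, (7,3) g=1 f=10]
step 2: expand (5,2) (f=8, h=6) → closed; open now [(4,2) g=3 f=8, (5,1) g=3 f=8, (5,3) g=3 f=10, (6,3) g=2 f=10, (7,1) g=1 f=8, (7,3) g=1 f=10]
step 3: expand (4,2) (f=8, h=5) → closed; open now [(3,2) g=4 f=8, (4,1) g=4 f=8, (4,3) g=4 f=10, (5,1) g=3 f=8, (5,3) g=3 f=10, (6,3) g=2 f=10, (7,1) g=1 f=8, (7,3) g=1 f=10]
step 4: expand (3,2) (f=8, h=4) → closed; open now [(2,2) g=5 f=8, (3,3) g=5 f=10, (4,1) g=4 f=8, (4,3) g=4 f=10, (5,1) g=3 f=8, (5,3) g=3 f=10, (6,3) g=2 f=10, (7,1) g=1 f=8, (7,3) g=1 f=10]
step 5: expand (2,2) (f=8, h=3) → closed; open now [(1,2) g=6 f=8, (2,1) g=6 f=8, (2,3) g=6 f=10, (3,3) g=5 f=10, (4,1) g=4 f=8, (4,3) g=4 f=10, (5,1) g=3 f=8, (5,3) g=3 f=10, (6,3) g=2 f=10, (7,1) g=1 f=8, (7,3) g=1 f=10]

order=[(6,2) → (5,2) → (4,2) → (3,2) → (2,2)]; open=[(1,2) g=6 f=8, (2,1) g=6 f=8, (2,3) g=6 f=10, (3,3) g=5 f=10, (4,1) g=4 f=8, (4,3) g=4 f=10, (5,1) g=3 f=8, (5,3) g=3 f=10, (6,3) g=2 f=10, (7,1) g=1 f=8, (7,3) g=1 f=10]; closed=[(2,2), (3,2), (4,2), (5,2), (6,2), (7,2)]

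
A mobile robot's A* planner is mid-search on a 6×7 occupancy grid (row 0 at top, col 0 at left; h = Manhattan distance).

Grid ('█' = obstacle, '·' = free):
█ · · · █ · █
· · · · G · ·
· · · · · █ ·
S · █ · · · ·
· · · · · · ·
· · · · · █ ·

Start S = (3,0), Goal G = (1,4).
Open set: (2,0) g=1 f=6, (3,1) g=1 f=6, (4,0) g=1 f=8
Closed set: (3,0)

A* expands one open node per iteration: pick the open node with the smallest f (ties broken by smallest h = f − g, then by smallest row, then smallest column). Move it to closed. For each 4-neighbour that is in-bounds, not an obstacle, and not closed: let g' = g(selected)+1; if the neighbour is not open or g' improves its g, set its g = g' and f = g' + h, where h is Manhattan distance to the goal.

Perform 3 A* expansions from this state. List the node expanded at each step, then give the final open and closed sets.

step 1: expand (2,0) (f=6, h=5) → closed; open now [(1,0) g=2 f=6, (2,1) g=2 f=6, (3,1) g=1 f=6, (4,0) g=1 f=8]
step 2: expand (1,0) (f=6, h=4) → closed; open now [(1,1) g=3 f=6, (2,1) g=2 f=6, (3,1) g=1 f=6, (4,0) g=1 f=8]
step 3: expand (1,1) (f=6, h=3) → closed; open now [(0,1) g=4 f=8, (1,2) g=4 f=6, (2,1) g=2 f=6, (3,1) g=1 f=6, (4,0) g=1 f=8]

order=[(2,0) → (1,0) → (1,1)]; open=[(0,1) g=4 f=8, (1,2) g=4 f=6, (2,1) g=2 f=6, (3,1) g=1 f=6, (4,0) g=1 f=8]; closed=[(1,0), (1,1), (2,0), (3,0)]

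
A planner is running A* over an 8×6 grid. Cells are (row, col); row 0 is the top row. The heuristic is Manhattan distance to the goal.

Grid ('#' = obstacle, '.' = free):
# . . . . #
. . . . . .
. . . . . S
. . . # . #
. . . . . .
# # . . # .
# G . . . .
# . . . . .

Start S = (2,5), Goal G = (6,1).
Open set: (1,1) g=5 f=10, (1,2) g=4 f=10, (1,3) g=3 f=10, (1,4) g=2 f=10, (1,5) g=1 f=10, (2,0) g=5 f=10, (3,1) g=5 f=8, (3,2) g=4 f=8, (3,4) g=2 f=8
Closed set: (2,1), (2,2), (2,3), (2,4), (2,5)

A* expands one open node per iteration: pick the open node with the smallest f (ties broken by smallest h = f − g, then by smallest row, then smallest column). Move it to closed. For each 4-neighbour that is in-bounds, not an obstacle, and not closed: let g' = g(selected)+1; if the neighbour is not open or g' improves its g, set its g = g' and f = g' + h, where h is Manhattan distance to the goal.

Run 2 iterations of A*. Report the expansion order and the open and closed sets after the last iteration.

step 1: expand (3,1) (f=8, h=3) → closed; open now [(1,1) g=5 f=10, (1,2) g=4 f=10, (1,3) g=3 f=10, (1,4) g=2 f=10, (1,5) g=1 f=10, (2,0) g=5 f=10, (3,0) g=6 f=10, (3,2) g=4 f=8, (3,4) g=2 f=8, (4,1) g=6 f=8]
step 2: expand (4,1) (f=8, h=2) → closed; open now [(1,1) g=5 f=10, (1,2) g=4 f=10, (1,3) g=3 f=10, (1,4) g=2 f=10, (1,5) g=1 f=10, (2,0) g=5 f=10, (3,0) g=6 f=10, (3,2) g=4 f=8, (3,4) g=2 f=8, (4,0) g=7 f=10, (4,2) g=7 f=10]

order=[(3,1) → (4,1)]; open=[(1,1) g=5 f=10, (1,2) g=4 f=10, (1,3) g=3 f=10, (1,4) g=2 f=10, (1,5) g=1 f=10, (2,0) g=5 f=10, (3,0) g=6 f=10, (3,2) g=4 f=8, (3,4) g=2 f=8, (4,0) g=7 f=10, (4,2) g=7 f=10]; closed=[(2,1), (2,2), (2,3), (2,4), (2,5), (3,1), (4,1)]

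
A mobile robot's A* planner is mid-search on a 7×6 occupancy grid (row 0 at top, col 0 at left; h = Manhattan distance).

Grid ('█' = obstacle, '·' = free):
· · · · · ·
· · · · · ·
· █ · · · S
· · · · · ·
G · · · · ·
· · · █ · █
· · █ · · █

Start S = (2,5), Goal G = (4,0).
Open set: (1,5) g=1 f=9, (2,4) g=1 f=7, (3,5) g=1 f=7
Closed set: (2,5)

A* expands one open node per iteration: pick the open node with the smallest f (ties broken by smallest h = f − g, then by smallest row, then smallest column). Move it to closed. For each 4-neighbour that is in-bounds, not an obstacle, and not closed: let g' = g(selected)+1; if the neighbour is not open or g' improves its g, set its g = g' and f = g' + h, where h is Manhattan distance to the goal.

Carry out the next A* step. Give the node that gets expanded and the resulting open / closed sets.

step 1: expand (2,4) (f=7, h=6) → closed; open now [(1,4) g=2 f=9, (1,5) g=1 f=9, (2,3) g=2 f=7, (3,4) g=2 f=7, (3,5) g=1 f=7]

expanded=(2,4); open=[(1,4) g=2 f=9, (1,5) g=1 f=9, (2,3) g=2 f=7, (3,4) g=2 f=7, (3,5) g=1 f=7]; closed=[(2,4), (2,5)]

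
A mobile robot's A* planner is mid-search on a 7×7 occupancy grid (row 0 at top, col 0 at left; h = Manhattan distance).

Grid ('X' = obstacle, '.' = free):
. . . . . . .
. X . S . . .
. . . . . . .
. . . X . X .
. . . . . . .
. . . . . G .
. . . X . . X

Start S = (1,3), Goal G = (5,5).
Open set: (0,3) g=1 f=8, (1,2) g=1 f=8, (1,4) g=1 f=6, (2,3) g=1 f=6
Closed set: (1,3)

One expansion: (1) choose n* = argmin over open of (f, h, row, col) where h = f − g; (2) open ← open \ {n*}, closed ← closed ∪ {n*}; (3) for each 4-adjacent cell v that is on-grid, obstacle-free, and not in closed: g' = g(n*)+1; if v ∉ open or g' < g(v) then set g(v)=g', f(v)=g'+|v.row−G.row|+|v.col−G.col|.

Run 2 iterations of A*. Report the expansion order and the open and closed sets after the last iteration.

order=[(1,4) → (1,5)]; open=[(0,3) g=1 f=8, (0,4) g=2 f=8, (0,5) g=3 f=8, (1,2) g=1 f=8, (1,6) g=3 f=8, (2,3) g=1 f=6, (2,4) g=2 f=6, (2,5) g=3 f=6]; closed=[(1,3), (1,4), (1,5)]

step 1: expand (1,4) (f=6, h=5) → closed; open now [(0,3) g=1 f=8, (0,4) g=2 f=8, (1,2) g=1 f=8, (1,5) g=2 f=6, (2,3) g=1 f=6, (2,4) g=2 f=6]
step 2: expand (1,5) (f=6, h=4) → closed; open now [(0,3) g=1 f=8, (0,4) g=2 f=8, (0,5) g=3 f=8, (1,2) g=1 f=8, (1,6) g=3 f=8, (2,3) g=1 f=6, (2,4) g=2 f=6, (2,5) g=3 f=6]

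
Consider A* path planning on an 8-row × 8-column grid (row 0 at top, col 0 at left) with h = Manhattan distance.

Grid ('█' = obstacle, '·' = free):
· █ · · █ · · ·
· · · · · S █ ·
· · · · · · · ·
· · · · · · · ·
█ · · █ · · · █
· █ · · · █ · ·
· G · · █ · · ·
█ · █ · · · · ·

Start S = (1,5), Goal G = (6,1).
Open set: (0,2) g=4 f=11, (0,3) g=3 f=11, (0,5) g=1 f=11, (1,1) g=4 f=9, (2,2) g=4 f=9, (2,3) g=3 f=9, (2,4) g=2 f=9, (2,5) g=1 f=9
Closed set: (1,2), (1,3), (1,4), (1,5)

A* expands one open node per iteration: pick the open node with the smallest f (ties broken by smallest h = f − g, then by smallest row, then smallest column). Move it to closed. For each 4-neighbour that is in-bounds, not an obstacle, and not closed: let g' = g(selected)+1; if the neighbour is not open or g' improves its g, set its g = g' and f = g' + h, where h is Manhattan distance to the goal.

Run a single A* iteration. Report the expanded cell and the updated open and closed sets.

expanded=(1,1); open=[(0,2) g=4 f=11, (0,3) g=3 f=11, (0,5) g=1 f=11, (1,0) g=5 f=11, (2,1) g=5 f=9, (2,2) g=4 f=9, (2,3) g=3 f=9, (2,4) g=2 f=9, (2,5) g=1 f=9]; closed=[(1,1), (1,2), (1,3), (1,4), (1,5)]

step 1: expand (1,1) (f=9, h=5) → closed; open now [(0,2) g=4 f=11, (0,3) g=3 f=11, (0,5) g=1 f=11, (1,0) g=5 f=11, (2,1) g=5 f=9, (2,2) g=4 f=9, (2,3) g=3 f=9, (2,4) g=2 f=9, (2,5) g=1 f=9]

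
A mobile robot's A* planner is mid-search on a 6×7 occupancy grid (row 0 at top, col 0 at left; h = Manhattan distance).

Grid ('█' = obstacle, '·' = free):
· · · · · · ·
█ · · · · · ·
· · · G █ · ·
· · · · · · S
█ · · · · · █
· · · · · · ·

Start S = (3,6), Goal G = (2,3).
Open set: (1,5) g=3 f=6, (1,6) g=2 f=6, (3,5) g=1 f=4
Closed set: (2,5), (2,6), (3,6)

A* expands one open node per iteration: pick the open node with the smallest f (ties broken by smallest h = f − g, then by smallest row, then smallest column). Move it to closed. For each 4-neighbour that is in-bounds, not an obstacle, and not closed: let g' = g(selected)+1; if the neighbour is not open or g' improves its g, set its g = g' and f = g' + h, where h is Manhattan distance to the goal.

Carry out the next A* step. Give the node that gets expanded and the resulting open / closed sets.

expanded=(3,5); open=[(1,5) g=3 f=6, (1,6) g=2 f=6, (3,4) g=2 f=4, (4,5) g=2 f=6]; closed=[(2,5), (2,6), (3,5), (3,6)]

step 1: expand (3,5) (f=4, h=3) → closed; open now [(1,5) g=3 f=6, (1,6) g=2 f=6, (3,4) g=2 f=4, (4,5) g=2 f=6]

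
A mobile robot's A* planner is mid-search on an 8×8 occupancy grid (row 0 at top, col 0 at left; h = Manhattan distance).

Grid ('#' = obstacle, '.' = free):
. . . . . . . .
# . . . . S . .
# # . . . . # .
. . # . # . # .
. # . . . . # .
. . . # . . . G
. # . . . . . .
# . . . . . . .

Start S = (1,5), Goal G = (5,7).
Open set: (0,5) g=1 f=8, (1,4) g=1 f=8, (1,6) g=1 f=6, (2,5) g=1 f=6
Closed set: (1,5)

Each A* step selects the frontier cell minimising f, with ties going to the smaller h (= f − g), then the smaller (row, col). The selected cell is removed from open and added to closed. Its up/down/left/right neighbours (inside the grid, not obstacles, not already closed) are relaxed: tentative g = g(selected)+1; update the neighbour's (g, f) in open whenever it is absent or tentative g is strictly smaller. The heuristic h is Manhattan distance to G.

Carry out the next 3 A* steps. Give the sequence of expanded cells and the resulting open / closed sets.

step 1: expand (1,6) (f=6, h=5) → closed; open now [(0,5) g=1 f=8, (0,6) g=2 f=8, (1,4) g=1 f=8, (1,7) g=2 f=6, (2,5) g=1 f=6]
step 2: expand (1,7) (f=6, h=4) → closed; open now [(0,5) g=1 f=8, (0,6) g=2 f=8, (0,7) g=3 f=8, (1,4) g=1 f=8, (2,5) g=1 f=6, (2,7) g=3 f=6]
step 3: expand (2,7) (f=6, h=3) → closed; open now [(0,5) g=1 f=8, (0,6) g=2 f=8, (0,7) g=3 f=8, (1,4) g=1 f=8, (2,5) g=1 f=6, (3,7) g=4 f=6]

order=[(1,6) → (1,7) → (2,7)]; open=[(0,5) g=1 f=8, (0,6) g=2 f=8, (0,7) g=3 f=8, (1,4) g=1 f=8, (2,5) g=1 f=6, (3,7) g=4 f=6]; closed=[(1,5), (1,6), (1,7), (2,7)]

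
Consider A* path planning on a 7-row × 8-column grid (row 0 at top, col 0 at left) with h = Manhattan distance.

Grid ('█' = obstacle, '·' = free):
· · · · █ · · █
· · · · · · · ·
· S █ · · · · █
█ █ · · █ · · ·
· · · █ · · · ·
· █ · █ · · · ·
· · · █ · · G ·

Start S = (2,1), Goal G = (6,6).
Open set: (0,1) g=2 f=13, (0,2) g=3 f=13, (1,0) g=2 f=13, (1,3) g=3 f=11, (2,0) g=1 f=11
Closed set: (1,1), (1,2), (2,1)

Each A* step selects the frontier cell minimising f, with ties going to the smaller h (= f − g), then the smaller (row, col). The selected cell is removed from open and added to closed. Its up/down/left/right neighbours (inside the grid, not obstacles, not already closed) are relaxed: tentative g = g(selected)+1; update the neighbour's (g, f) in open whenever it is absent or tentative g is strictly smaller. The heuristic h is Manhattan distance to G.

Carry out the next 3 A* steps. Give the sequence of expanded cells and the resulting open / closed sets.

order=[(1,3) → (1,4) → (1,5)]; open=[(0,1) g=2 f=13, (0,2) g=3 f=13, (0,3) g=4 f=13, (0,5) g=6 f=13, (1,0) g=2 f=13, (1,6) g=6 f=11, (2,0) g=1 f=11, (2,3) g=4 f=11, (2,4) g=5 f=11, (2,5) g=6 f=11]; closed=[(1,1), (1,2), (1,3), (1,4), (1,5), (2,1)]

step 1: expand (1,3) (f=11, h=8) → closed; open now [(0,1) g=2 f=13, (0,2) g=3 f=13, (0,3) g=4 f=13, (1,0) g=2 f=13, (1,4) g=4 f=11, (2,0) g=1 f=11, (2,3) g=4 f=11]
step 2: expand (1,4) (f=11, h=7) → closed; open now [(0,1) g=2 f=13, (0,2) g=3 f=13, (0,3) g=4 f=13, (1,0) g=2 f=13, (1,5) g=5 f=11, (2,0) g=1 f=11, (2,3) g=4 f=11, (2,4) g=5 f=11]
step 3: expand (1,5) (f=11, h=6) → closed; open now [(0,1) g=2 f=13, (0,2) g=3 f=13, (0,3) g=4 f=13, (0,5) g=6 f=13, (1,0) g=2 f=13, (1,6) g=6 f=11, (2,0) g=1 f=11, (2,3) g=4 f=11, (2,4) g=5 f=11, (2,5) g=6 f=11]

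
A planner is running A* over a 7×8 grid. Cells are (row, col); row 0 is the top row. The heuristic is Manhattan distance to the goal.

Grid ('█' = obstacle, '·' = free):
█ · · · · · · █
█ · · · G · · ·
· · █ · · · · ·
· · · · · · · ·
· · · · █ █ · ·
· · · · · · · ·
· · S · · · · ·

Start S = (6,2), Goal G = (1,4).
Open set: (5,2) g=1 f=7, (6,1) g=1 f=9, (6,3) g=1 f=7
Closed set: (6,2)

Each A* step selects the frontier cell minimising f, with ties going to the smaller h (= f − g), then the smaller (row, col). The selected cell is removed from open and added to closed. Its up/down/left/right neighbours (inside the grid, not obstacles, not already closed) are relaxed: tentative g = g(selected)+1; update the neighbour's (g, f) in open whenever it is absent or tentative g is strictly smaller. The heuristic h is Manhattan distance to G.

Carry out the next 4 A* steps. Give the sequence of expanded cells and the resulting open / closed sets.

step 1: expand (5,2) (f=7, h=6) → closed; open now [(4,2) g=2 f=7, (5,1) g=2 f=9, (5,3) g=2 f=7, (6,1) g=1 f=9, (6,3) g=1 f=7]
step 2: expand (4,2) (f=7, h=5) → closed; open now [(3,2) g=3 f=7, (4,1) g=3 f=9, (4,3) g=3 f=7, (5,1) g=2 f=9, (5,3) g=2 f=7, (6,1) g=1 f=9, (6,3) g=1 f=7]
step 3: expand (3,2) (f=7, h=4) → closed; open now [(3,1) g=4 f=9, (3,3) g=4 f=7, (4,1) g=3 f=9, (4,3) g=3 f=7, (5,1) g=2 f=9, (5,3) g=2 f=7, (6,1) g=1 f=9, (6,3) g=1 f=7]
step 4: expand (3,3) (f=7, h=3) → closed; open now [(2,3) g=5 f=7, (3,1) g=4 f=9, (3,4) g=5 f=7, (4,1) g=3 f=9, (4,3) g=3 f=7, (5,1) g=2 f=9, (5,3) g=2 f=7, (6,1) g=1 f=9, (6,3) g=1 f=7]

order=[(5,2) → (4,2) → (3,2) → (3,3)]; open=[(2,3) g=5 f=7, (3,1) g=4 f=9, (3,4) g=5 f=7, (4,1) g=3 f=9, (4,3) g=3 f=7, (5,1) g=2 f=9, (5,3) g=2 f=7, (6,1) g=1 f=9, (6,3) g=1 f=7]; closed=[(3,2), (3,3), (4,2), (5,2), (6,2)]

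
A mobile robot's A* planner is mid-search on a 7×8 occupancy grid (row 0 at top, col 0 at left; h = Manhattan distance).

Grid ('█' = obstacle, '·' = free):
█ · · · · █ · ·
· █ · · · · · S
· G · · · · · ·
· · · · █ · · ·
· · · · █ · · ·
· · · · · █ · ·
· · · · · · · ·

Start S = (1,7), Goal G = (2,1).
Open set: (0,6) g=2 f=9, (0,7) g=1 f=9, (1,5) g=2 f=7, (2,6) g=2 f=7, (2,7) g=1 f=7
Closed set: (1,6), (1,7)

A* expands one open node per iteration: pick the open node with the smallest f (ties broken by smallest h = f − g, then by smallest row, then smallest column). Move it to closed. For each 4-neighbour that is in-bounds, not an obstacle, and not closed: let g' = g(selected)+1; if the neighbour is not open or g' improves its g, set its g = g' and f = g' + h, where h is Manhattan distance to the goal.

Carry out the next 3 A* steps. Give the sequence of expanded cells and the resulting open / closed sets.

order=[(1,5) → (1,4) → (1,3)]; open=[(0,3) g=5 f=9, (0,4) g=4 f=9, (0,6) g=2 f=9, (0,7) g=1 f=9, (1,2) g=5 f=7, (2,3) g=5 f=7, (2,4) g=4 f=7, (2,5) g=3 f=7, (2,6) g=2 f=7, (2,7) g=1 f=7]; closed=[(1,3), (1,4), (1,5), (1,6), (1,7)]

step 1: expand (1,5) (f=7, h=5) → closed; open now [(0,6) g=2 f=9, (0,7) g=1 f=9, (1,4) g=3 f=7, (2,5) g=3 f=7, (2,6) g=2 f=7, (2,7) g=1 f=7]
step 2: expand (1,4) (f=7, h=4) → closed; open now [(0,4) g=4 f=9, (0,6) g=2 f=9, (0,7) g=1 f=9, (1,3) g=4 f=7, (2,4) g=4 f=7, (2,5) g=3 f=7, (2,6) g=2 f=7, (2,7) g=1 f=7]
step 3: expand (1,3) (f=7, h=3) → closed; open now [(0,3) g=5 f=9, (0,4) g=4 f=9, (0,6) g=2 f=9, (0,7) g=1 f=9, (1,2) g=5 f=7, (2,3) g=5 f=7, (2,4) g=4 f=7, (2,5) g=3 f=7, (2,6) g=2 f=7, (2,7) g=1 f=7]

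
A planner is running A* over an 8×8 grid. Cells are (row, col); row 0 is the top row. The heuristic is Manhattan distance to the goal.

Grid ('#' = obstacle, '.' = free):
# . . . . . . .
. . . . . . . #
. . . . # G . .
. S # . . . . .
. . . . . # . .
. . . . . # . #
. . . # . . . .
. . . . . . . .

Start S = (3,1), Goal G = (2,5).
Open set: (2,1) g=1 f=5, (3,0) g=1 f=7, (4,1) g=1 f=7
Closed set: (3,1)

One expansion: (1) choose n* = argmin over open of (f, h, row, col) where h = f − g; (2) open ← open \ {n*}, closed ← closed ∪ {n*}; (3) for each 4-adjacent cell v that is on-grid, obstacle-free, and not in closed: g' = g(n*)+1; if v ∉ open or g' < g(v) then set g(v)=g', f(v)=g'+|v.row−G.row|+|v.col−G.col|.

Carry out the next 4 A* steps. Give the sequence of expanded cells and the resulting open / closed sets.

step 1: expand (2,1) (f=5, h=4) → closed; open now [(1,1) g=2 f=7, (2,0) g=2 f=7, (2,2) g=2 f=5, (3,0) g=1 f=7, (4,1) g=1 f=7]
step 2: expand (2,2) (f=5, h=3) → closed; open now [(1,1) g=2 f=7, (1,2) g=3 f=7, (2,0) g=2 f=7, (2,3) g=3 f=5, (3,0) g=1 f=7, (4,1) g=1 f=7]
step 3: expand (2,3) (f=5, h=2) → closed; open now [(1,1) g=2 f=7, (1,2) g=3 f=7, (1,3) g=4 f=7, (2,0) g=2 f=7, (3,0) g=1 f=7, (3,3) g=4 f=7, (4,1) g=1 f=7]
step 4: expand (1,3) (f=7, h=3) → closed; open now [(0,3) g=5 f=9, (1,1) g=2 f=7, (1,2) g=3 f=7, (1,4) g=5 f=7, (2,0) g=2 f=7, (3,0) g=1 f=7, (3,3) g=4 f=7, (4,1) g=1 f=7]

order=[(2,1) → (2,2) → (2,3) → (1,3)]; open=[(0,3) g=5 f=9, (1,1) g=2 f=7, (1,2) g=3 f=7, (1,4) g=5 f=7, (2,0) g=2 f=7, (3,0) g=1 f=7, (3,3) g=4 f=7, (4,1) g=1 f=7]; closed=[(1,3), (2,1), (2,2), (2,3), (3,1)]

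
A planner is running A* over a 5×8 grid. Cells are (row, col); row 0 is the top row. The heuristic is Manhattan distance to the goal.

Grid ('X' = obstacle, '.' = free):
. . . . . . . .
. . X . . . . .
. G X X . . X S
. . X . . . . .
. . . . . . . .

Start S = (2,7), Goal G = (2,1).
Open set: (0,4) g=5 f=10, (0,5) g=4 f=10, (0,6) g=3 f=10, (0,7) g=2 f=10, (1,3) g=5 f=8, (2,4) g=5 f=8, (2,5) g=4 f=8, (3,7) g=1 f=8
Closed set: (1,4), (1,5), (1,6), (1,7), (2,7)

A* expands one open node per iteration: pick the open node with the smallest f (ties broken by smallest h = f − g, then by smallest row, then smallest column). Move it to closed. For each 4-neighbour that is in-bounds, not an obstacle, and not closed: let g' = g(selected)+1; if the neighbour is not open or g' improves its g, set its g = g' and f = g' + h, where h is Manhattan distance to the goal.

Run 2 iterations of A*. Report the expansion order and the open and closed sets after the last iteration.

order=[(1,3) → (2,4)]; open=[(0,3) g=6 f=10, (0,4) g=5 f=10, (0,5) g=4 f=10, (0,6) g=3 f=10, (0,7) g=2 f=10, (2,5) g=4 f=8, (3,4) g=6 f=10, (3,7) g=1 f=8]; closed=[(1,3), (1,4), (1,5), (1,6), (1,7), (2,4), (2,7)]

step 1: expand (1,3) (f=8, h=3) → closed; open now [(0,3) g=6 f=10, (0,4) g=5 f=10, (0,5) g=4 f=10, (0,6) g=3 f=10, (0,7) g=2 f=10, (2,4) g=5 f=8, (2,5) g=4 f=8, (3,7) g=1 f=8]
step 2: expand (2,4) (f=8, h=3) → closed; open now [(0,3) g=6 f=10, (0,4) g=5 f=10, (0,5) g=4 f=10, (0,6) g=3 f=10, (0,7) g=2 f=10, (2,5) g=4 f=8, (3,4) g=6 f=10, (3,7) g=1 f=8]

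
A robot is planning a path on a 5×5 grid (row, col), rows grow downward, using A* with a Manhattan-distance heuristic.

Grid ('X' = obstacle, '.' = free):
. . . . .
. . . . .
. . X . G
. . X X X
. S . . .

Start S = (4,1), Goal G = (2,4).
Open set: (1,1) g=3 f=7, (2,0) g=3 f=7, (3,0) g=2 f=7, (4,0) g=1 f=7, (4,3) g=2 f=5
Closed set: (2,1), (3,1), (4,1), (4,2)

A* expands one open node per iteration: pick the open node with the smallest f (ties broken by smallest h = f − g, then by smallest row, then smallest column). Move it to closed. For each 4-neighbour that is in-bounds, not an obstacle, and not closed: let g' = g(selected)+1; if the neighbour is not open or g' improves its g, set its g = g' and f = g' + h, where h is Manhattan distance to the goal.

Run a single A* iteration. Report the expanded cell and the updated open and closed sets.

expanded=(4,3); open=[(1,1) g=3 f=7, (2,0) g=3 f=7, (3,0) g=2 f=7, (4,0) g=1 f=7, (4,4) g=3 f=5]; closed=[(2,1), (3,1), (4,1), (4,2), (4,3)]

step 1: expand (4,3) (f=5, h=3) → closed; open now [(1,1) g=3 f=7, (2,0) g=3 f=7, (3,0) g=2 f=7, (4,0) g=1 f=7, (4,4) g=3 f=5]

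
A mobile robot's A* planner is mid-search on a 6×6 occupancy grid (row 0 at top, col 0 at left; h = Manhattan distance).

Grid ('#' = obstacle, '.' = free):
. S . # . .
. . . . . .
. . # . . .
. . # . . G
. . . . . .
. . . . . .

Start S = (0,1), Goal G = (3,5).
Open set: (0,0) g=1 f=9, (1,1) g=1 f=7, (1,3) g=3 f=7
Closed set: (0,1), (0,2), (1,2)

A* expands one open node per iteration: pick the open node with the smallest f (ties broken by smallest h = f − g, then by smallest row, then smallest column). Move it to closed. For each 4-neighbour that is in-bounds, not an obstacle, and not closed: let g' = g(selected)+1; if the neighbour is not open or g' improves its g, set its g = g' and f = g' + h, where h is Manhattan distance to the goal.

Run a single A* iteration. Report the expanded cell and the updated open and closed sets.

step 1: expand (1,3) (f=7, h=4) → closed; open now [(0,0) g=1 f=9, (1,1) g=1 f=7, (1,4) g=4 f=7, (2,3) g=4 f=7]

expanded=(1,3); open=[(0,0) g=1 f=9, (1,1) g=1 f=7, (1,4) g=4 f=7, (2,3) g=4 f=7]; closed=[(0,1), (0,2), (1,2), (1,3)]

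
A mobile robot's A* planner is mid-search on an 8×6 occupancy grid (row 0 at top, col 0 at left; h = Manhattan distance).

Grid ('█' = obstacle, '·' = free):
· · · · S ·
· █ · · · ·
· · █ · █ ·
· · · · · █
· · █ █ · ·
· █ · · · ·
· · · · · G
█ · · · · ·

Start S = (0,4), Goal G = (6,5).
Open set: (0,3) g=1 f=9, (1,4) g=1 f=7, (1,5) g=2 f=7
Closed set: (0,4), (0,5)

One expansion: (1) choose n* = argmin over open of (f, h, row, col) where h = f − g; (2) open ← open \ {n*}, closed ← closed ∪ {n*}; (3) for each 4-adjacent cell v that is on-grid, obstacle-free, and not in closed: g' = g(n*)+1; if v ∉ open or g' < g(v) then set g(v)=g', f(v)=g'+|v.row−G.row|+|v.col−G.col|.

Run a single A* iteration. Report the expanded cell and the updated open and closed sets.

step 1: expand (1,5) (f=7, h=5) → closed; open now [(0,3) g=1 f=9, (1,4) g=1 f=7, (2,5) g=3 f=7]

expanded=(1,5); open=[(0,3) g=1 f=9, (1,4) g=1 f=7, (2,5) g=3 f=7]; closed=[(0,4), (0,5), (1,5)]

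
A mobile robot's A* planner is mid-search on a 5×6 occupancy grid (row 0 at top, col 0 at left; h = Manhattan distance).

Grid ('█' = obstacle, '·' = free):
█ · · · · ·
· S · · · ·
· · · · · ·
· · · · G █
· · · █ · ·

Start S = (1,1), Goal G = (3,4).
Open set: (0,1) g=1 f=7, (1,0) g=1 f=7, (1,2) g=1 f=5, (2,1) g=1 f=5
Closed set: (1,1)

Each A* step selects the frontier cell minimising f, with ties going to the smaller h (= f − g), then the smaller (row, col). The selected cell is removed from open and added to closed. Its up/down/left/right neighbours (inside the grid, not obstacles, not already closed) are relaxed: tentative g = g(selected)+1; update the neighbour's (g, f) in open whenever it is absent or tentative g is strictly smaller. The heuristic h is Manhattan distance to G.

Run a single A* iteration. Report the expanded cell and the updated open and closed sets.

expanded=(1,2); open=[(0,1) g=1 f=7, (0,2) g=2 f=7, (1,0) g=1 f=7, (1,3) g=2 f=5, (2,1) g=1 f=5, (2,2) g=2 f=5]; closed=[(1,1), (1,2)]

step 1: expand (1,2) (f=5, h=4) → closed; open now [(0,1) g=1 f=7, (0,2) g=2 f=7, (1,0) g=1 f=7, (1,3) g=2 f=5, (2,1) g=1 f=5, (2,2) g=2 f=5]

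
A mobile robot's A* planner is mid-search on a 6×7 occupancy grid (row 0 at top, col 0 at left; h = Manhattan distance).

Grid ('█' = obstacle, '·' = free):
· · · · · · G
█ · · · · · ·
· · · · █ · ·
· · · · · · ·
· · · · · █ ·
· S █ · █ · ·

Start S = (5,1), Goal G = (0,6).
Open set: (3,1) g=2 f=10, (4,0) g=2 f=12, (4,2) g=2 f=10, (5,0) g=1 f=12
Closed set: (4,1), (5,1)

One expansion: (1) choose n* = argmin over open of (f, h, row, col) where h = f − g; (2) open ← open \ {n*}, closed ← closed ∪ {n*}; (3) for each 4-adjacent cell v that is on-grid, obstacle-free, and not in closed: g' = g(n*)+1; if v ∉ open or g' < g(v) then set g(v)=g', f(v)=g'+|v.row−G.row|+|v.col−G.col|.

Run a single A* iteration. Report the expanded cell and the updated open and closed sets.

step 1: expand (3,1) (f=10, h=8) → closed; open now [(2,1) g=3 f=10, (3,0) g=3 f=12, (3,2) g=3 f=10, (4,0) g=2 f=12, (4,2) g=2 f=10, (5,0) g=1 f=12]

expanded=(3,1); open=[(2,1) g=3 f=10, (3,0) g=3 f=12, (3,2) g=3 f=10, (4,0) g=2 f=12, (4,2) g=2 f=10, (5,0) g=1 f=12]; closed=[(3,1), (4,1), (5,1)]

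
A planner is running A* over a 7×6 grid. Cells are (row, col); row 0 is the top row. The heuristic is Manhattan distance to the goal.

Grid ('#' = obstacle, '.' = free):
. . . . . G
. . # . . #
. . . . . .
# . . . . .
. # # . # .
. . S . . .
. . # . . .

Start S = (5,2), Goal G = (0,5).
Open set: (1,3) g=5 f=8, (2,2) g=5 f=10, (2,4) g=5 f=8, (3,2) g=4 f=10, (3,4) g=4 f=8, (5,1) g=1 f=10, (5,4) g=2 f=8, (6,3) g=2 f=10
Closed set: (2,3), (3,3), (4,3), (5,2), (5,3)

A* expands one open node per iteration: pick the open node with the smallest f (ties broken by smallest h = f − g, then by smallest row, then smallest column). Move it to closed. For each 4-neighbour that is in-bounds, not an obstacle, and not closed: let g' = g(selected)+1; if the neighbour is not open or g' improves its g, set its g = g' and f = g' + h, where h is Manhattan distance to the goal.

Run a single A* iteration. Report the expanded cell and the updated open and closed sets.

step 1: expand (1,3) (f=8, h=3) → closed; open now [(0,3) g=6 f=8, (1,4) g=6 f=8, (2,2) g=5 f=10, (2,4) g=5 f=8, (3,2) g=4 f=10, (3,4) g=4 f=8, (5,1) g=1 f=10, (5,4) g=2 f=8, (6,3) g=2 f=10]

expanded=(1,3); open=[(0,3) g=6 f=8, (1,4) g=6 f=8, (2,2) g=5 f=10, (2,4) g=5 f=8, (3,2) g=4 f=10, (3,4) g=4 f=8, (5,1) g=1 f=10, (5,4) g=2 f=8, (6,3) g=2 f=10]; closed=[(1,3), (2,3), (3,3), (4,3), (5,2), (5,3)]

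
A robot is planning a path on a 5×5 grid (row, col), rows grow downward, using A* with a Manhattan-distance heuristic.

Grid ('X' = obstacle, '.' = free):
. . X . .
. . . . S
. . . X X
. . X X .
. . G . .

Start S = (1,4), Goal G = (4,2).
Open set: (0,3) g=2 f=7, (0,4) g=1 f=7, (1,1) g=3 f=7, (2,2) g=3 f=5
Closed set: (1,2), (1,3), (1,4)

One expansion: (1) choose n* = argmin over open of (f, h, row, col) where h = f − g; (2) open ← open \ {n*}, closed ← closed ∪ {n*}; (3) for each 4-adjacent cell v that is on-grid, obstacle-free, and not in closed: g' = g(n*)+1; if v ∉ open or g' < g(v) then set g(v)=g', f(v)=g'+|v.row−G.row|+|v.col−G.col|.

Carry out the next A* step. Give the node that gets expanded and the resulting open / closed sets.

expanded=(2,2); open=[(0,3) g=2 f=7, (0,4) g=1 f=7, (1,1) g=3 f=7, (2,1) g=4 f=7]; closed=[(1,2), (1,3), (1,4), (2,2)]

step 1: expand (2,2) (f=5, h=2) → closed; open now [(0,3) g=2 f=7, (0,4) g=1 f=7, (1,1) g=3 f=7, (2,1) g=4 f=7]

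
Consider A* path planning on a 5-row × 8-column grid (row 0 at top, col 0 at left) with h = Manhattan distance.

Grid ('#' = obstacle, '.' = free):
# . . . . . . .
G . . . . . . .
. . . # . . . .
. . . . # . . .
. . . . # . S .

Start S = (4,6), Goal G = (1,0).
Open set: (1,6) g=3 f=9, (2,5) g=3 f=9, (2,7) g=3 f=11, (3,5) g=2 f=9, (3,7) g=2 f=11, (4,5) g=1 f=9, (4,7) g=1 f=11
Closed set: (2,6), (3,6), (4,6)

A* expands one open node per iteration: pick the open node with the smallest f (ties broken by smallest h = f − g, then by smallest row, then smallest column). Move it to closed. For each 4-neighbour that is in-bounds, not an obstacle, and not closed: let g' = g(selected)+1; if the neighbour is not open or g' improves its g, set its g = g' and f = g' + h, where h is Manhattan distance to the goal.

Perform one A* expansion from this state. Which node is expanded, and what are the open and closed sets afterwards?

step 1: expand (1,6) (f=9, h=6) → closed; open now [(0,6) g=4 f=11, (1,5) g=4 f=9, (1,7) g=4 f=11, (2,5) g=3 f=9, (2,7) g=3 f=11, (3,5) g=2 f=9, (3,7) g=2 f=11, (4,5) g=1 f=9, (4,7) g=1 f=11]

expanded=(1,6); open=[(0,6) g=4 f=11, (1,5) g=4 f=9, (1,7) g=4 f=11, (2,5) g=3 f=9, (2,7) g=3 f=11, (3,5) g=2 f=9, (3,7) g=2 f=11, (4,5) g=1 f=9, (4,7) g=1 f=11]; closed=[(1,6), (2,6), (3,6), (4,6)]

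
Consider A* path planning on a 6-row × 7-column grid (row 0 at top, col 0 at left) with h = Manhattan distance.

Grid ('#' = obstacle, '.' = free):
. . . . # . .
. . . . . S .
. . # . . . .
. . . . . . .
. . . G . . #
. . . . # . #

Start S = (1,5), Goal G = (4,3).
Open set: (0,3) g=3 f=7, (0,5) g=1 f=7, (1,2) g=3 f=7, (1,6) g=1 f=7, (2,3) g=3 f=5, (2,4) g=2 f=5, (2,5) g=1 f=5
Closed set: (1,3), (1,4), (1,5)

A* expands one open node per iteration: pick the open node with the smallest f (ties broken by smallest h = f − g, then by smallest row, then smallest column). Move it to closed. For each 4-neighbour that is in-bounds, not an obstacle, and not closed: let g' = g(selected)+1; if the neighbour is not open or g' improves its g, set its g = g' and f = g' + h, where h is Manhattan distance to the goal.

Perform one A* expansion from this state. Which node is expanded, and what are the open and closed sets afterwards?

step 1: expand (2,3) (f=5, h=2) → closed; open now [(0,3) g=3 f=7, (0,5) g=1 f=7, (1,2) g=3 f=7, (1,6) g=1 f=7, (2,4) g=2 f=5, (2,5) g=1 f=5, (3,3) g=4 f=5]

expanded=(2,3); open=[(0,3) g=3 f=7, (0,5) g=1 f=7, (1,2) g=3 f=7, (1,6) g=1 f=7, (2,4) g=2 f=5, (2,5) g=1 f=5, (3,3) g=4 f=5]; closed=[(1,3), (1,4), (1,5), (2,3)]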